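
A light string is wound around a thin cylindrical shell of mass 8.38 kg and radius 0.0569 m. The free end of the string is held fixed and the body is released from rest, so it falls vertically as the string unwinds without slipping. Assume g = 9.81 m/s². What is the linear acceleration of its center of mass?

a ≈ 4.91 m/s²

Translation: Mg − T = Ma. Rotation about the center: TR = Iα with I = MR².
With a = αR: T = (I/R²)a = M a, so Mg = (1 + 1.000)Ma.
a = g/(1 + 1.000) = 9.81/2.000 = 4.905 m/s².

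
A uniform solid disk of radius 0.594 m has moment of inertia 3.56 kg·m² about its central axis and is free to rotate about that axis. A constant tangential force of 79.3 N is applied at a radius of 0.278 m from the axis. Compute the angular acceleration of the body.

α ≈ 6.19 rad/s²

τ = F·r = (79.3)(0.278) = 22.05 N·m.
Newton's second law for rotation, τ = Iα, gives α = τ/I = 22.05/3.560 = 6.193 rad/s².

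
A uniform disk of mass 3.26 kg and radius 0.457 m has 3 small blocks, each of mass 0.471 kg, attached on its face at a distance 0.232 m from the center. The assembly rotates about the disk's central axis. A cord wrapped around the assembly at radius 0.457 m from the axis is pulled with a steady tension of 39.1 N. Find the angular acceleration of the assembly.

α ≈ 42.9 rad/s²

I_disk = ½MR² = ½(3.26)(0.457)² = 0.3404 kg·m².
I_blocks = 3·m·r² = 3(0.471)(0.232)² = 0.07605 kg·m².
Total I = 0.4165 kg·m².
τ = F r = (39.1)(0.457) = 17.87 N·m.
α = τ/I = 17.87/0.4165 = 42.90 rad/s².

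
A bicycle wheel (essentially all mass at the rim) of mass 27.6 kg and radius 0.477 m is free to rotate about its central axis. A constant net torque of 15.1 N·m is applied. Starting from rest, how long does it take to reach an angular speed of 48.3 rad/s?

t ≈ 20.1 s

I = MR² = (27.6)(0.477)² = 6.280 kg·m².
α = τ/I = 15.1/6.280 = 2.405 rad/s².
ω = αt ⇒ t = ω/α = 48.3/2.405 = 20.09 s.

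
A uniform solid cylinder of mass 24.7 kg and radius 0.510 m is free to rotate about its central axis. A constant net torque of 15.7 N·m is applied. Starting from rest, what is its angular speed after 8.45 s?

I = ½MR² = (1/2)(24.7)(0.510)² = 3.212 kg·m².
α = τ/I = 15.7/3.212 = 4.888 rad/s².
ω = ω₀ + αt = 0 + (4.888)(8.45) = 41.30 rad/s.

ω ≈ 41.3 rad/s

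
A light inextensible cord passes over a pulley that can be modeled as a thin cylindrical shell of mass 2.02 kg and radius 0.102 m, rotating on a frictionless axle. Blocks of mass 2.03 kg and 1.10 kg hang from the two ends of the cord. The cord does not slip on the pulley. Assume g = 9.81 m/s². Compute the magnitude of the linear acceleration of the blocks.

I = MR² = (2.02)(0.102)² = 0.02102 kg·m².
Heavier block: m₁g − T₁ = m₁a. Lighter block: T₂ − m₂g = m₂a.
Pulley: (T₁ − T₂)R = Iα = I(a/R), so T₁ − T₂ = (I/R²)a = 1·M_p a = 2.020·a.
Adding the three: (m₁ − m₂)g = (m₁ + m₂ + 2.020)a, so a = (2.03 − 1.10)(9.81)/(2.03 + 1.10 + 2.020) = 1.772 m/s².

a ≈ 1.77 m/s²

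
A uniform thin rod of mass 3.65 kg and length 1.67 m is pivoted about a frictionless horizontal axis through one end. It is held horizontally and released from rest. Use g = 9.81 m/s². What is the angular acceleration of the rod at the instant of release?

α ≈ 8.81 rad/s²

About the pivot, I = (1/3)ML² = (1/3)(3.65)(1.67)² = 3.393 kg·m².
The weight acts at the center, a distance L/2 = 0.8350 m from the pivot; τ = Mg(L/2) = 29.90 N·m.
α = τ/I = 29.90/3.393 = 8.811 rad/s².
(Equivalently α = (3g/(2L)) = 8.811 rad/s².)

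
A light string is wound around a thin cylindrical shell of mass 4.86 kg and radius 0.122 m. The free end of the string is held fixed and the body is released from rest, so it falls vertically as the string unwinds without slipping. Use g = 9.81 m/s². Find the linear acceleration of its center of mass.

a ≈ 4.91 m/s²

Translation: Mg − T = Ma. Rotation about the center: TR = Iα with I = MR².
With a = αR: T = (I/R²)a = M a, so Mg = (1 + 1.000)Ma.
a = g/(1 + 1.000) = 9.81/2.000 = 4.905 m/s².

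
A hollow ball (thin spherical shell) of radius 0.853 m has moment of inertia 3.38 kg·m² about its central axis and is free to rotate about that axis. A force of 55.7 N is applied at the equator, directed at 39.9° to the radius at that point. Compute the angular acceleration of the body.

α ≈ 9.02 rad/s²

Only the tangential component produces torque: τ = F R sinθ = (55.7)(0.853) sin 39.9° = 30.48 N·m.
From τ = Iα: α = 30.48/3.380 = 9.017 rad/s².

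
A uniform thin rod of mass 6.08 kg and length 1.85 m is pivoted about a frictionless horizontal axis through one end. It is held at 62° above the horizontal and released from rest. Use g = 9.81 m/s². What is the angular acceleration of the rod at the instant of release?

About the pivot, I = (1/3)ML² = (1/3)(6.08)(1.85)² = 6.936 kg·m².
The weight acts at the center, a distance L/2 = 0.9250 m from the pivot; τ = Mg(L/2) cos 62° = 25.90 N·m.
α = τ/I = 25.90/6.936 = 3.734 rad/s².

α ≈ 3.73 rad/s²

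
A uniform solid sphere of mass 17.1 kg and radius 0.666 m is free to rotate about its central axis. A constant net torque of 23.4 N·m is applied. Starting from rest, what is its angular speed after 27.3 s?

ω ≈ 211 rad/s

I = (2/5)MR² = (2/5)(17.1)(0.666)² = 3.034 kg·m².
α = τ/I = 23.4/3.034 = 7.713 rad/s².
ω = ω₀ + αt = 0 + (7.713)(27.3) = 210.6 rad/s.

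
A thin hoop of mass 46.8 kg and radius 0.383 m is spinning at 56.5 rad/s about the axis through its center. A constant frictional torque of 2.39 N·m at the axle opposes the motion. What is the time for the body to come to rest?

t ≈ 162 s

I = MR² = (46.8)(0.383)² = 6.865 kg·m².
The net torque has magnitude 2.39 N·m, opposing ω.
|α| = τ/I = 2.390/6.865 = 0.3481 rad/s² (deceleration).
0 = ω₀ − |α|t ⇒ t = ω₀/|α| = 56.5/0.3481 = 162.3 s.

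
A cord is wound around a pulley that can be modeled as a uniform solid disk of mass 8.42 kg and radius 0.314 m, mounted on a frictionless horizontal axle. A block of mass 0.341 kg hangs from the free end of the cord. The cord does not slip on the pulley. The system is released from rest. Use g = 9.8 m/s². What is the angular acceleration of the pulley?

α ≈ 2.34 rad/s²

I = ½MR² = (1/2)(8.42)(0.314)² = 0.4151 kg·m².
Block: mg − T = ma. Pulley: TR = Iα. No-slip: a = αR, so T = (I/R²)a = 4.210·a.
Then mg = (m + 4.210)a, so a = (0.341)(9.8)/(0.341 + 4.210) = 0.7343 m/s².
α = a/R = 0.7343/0.314 = 2.339 rad/s².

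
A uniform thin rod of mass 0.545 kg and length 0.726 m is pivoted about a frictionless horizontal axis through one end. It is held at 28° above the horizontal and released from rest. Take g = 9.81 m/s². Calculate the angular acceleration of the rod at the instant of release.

About the pivot, I = (1/3)ML² = (1/3)(0.545)(0.726)² = 0.09575 kg·m².
The weight acts at the center, a distance L/2 = 0.3630 m from the pivot; τ = Mg(L/2) cos 28° = 1.714 N·m.
α = τ/I = 1.714/0.09575 = 17.90 rad/s².
(Equivalently α = (3g/(2L)) cos 28° = 17.90 rad/s².)

α ≈ 17.9 rad/s²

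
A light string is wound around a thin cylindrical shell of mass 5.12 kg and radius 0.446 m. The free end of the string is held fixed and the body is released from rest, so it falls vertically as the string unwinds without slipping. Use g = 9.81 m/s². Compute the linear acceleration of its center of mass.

a ≈ 4.91 m/s²

Translation: Mg − T = Ma. Rotation about the center: TR = Iα with I = MR².
With a = αR: T = (I/R²)a = M a, so Mg = (1 + 1.000)Ma.
a = g/(1 + 1.000) = 9.81/2.000 = 4.905 m/s².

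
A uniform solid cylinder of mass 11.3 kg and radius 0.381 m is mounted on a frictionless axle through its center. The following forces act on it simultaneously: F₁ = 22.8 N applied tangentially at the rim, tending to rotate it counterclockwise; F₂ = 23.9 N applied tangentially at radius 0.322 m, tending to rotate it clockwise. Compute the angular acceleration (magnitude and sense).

I = ½MR² = (1/2)(11.3)(0.381)² = 0.8202 kg·m².
Taking counterclockwise as positive: τ₁ = +(22.8)(0.381) = +8.687 N·m; τ₂ = −(23.9)(0.322) = −7.696 N·m.
Net torque τ = 0.9910 N·m.
α = τ/I = 0.9910/0.8202 = 1.208 rad/s².

α ≈ 1.21 rad/s², counterclockwise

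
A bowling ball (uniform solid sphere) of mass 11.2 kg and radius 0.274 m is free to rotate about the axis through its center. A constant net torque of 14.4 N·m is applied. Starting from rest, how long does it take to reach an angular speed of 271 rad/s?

I = (2/5)MR² = (2/5)(11.2)(0.274)² = 0.3363 kg·m².
α = τ/I = 14.4/0.3363 = 42.81 rad/s².
ω = αt ⇒ t = ω/α = 271/42.81 = 6.330 s.

t ≈ 6.33 s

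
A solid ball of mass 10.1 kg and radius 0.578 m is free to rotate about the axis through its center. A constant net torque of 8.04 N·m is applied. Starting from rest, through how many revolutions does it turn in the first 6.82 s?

I = (2/5)MR² = (2/5)(10.1)(0.578)² = 1.350 kg·m².
α = τ/I = 8.04/1.350 = 5.957 rad/s².
θ = ½αt² = ½(5.957)(6.82)² = 138.5 rad.
Revolutions = θ/(2π) = 22.05.

≈ 22.0 revolutions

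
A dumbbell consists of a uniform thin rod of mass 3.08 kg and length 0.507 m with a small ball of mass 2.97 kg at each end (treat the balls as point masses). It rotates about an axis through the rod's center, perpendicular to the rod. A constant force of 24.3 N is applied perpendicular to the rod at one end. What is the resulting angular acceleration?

α ≈ 13.8 rad/s²

I_rod = (1/12)ML² = (1/12)(3.08)(0.507)² = 0.06598 kg·m².
I_balls = 2·m·(L/2)² = 2(2.97)(0.2535)² = 0.3817 kg·m².
Total I = 0.4477 kg·m².
τ = F·(L/2) = (24.3)(0.254) = 6.160 N·m.
α = τ/I = 6.160/0.4477 = 13.76 rad/s².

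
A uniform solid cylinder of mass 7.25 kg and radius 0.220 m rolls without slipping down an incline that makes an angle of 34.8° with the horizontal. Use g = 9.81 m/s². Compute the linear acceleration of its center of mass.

Translation along the incline: Mg sinθ − f = Ma.
Rotation about the center: fR = Iα with I = ½MR². No-slip gives a = αR, so f = (I/R²)a = (1/2)M a.
Substituting: Mg sinθ = (1 + 0.5000)Ma, so a = g sinθ/(1 + 0.5000) = (9.81) sin 34.8° / 1.500 = 3.732 m/s².

a ≈ 3.73 m/s²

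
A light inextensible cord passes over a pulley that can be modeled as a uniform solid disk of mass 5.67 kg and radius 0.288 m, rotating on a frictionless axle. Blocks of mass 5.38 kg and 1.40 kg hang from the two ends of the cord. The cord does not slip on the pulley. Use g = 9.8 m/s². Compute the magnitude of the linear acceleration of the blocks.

a ≈ 4.06 m/s²

I = ½MR² = (1/2)(5.67)(0.288)² = 0.2351 kg·m².
Heavier block: m₁g − T₁ = m₁a. Lighter block: T₂ − m₂g = m₂a.
Pulley: (T₁ − T₂)R = Iα = I(a/R), so T₁ − T₂ = (I/R²)a = (1/2)M_p a = 2.835·a.
Adding the three: (m₁ − m₂)g = (m₁ + m₂ + 2.835)a, so a = (5.38 − 1.40)(9.8)/(5.38 + 1.40 + 2.835) = 4.057 m/s².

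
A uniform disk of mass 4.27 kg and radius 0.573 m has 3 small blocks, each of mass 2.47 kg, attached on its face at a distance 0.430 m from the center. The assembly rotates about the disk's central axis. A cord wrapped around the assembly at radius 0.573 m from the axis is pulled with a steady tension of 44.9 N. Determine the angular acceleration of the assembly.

α ≈ 12.4 rad/s²

I_disk = ½MR² = ½(4.27)(0.573)² = 0.7010 kg·m².
I_blocks = 3·m·r² = 3(2.47)(0.430)² = 1.370 kg·m².
Total I = 2.071 kg·m².
τ = F r = (44.9)(0.573) = 25.73 N·m.
α = τ/I = 25.73/2.071 = 12.42 rad/s².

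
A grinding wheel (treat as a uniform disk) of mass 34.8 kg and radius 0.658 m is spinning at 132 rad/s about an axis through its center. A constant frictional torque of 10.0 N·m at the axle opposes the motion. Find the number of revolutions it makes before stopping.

I = ½MR² = (1/2)(34.8)(0.658)² = 7.534 kg·m².
The net torque has magnitude 10.0 N·m, opposing ω.
|α| = τ/I = 10.00/7.534 = 1.327 rad/s² (deceleration).
ω² = ω₀² − 2|α|θ with ω = 0 ⇒ θ = ω₀²/(2|α|) = 6563 rad = 1045 rev.

≈ 1040 revolutions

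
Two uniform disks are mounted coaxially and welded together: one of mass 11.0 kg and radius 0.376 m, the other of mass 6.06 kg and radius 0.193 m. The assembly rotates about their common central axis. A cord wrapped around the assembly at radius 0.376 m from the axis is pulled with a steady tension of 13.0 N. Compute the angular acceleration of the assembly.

I = ½M₁R₁² + ½M₂R₂² = ½(11.0)(0.376)² + ½(6.06)(0.193)² = 0.8904 kg·m².
τ = F r = (13.0)(0.376) = 4.888 N·m.
α = τ/I = 4.888/0.8904 = 5.489 rad/s².

α ≈ 5.49 rad/s²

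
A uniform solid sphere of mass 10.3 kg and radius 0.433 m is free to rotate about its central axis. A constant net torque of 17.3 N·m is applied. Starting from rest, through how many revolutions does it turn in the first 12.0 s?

≈ 257 revolutions

I = (2/5)MR² = (2/5)(10.3)(0.433)² = 0.7725 kg·m².
α = τ/I = 17.3/0.7725 = 22.40 rad/s².
θ = ½αt² = ½(22.40)(12.0)² = 1613 rad.
Revolutions = θ/(2π) = 256.6.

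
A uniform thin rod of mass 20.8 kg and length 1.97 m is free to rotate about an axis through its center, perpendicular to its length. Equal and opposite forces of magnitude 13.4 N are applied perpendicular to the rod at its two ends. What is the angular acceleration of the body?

α ≈ 3.92 rad/s²

I = (1/12)ML² = (1/12)(20.8)(1.97)² = 6.727 kg·m².
The couple gives τ = F·(L/2) + F·(L/2) = F L = (13.4)(1.97) = 26.40 N·m.
Newton's second law for rotation, τ = Iα, gives α = τ/I = 26.40/6.727 = 3.924 rad/s².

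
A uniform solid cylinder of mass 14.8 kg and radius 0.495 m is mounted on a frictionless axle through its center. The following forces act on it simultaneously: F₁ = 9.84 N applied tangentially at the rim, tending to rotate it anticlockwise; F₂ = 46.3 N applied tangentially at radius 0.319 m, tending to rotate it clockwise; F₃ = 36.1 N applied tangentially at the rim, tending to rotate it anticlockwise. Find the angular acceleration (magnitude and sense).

I = ½MR² = (1/2)(14.8)(0.495)² = 1.813 kg·m².
Taking anticlockwise as positive: τ₁ = +(9.84)(0.495) = +4.871 N·m; τ₂ = −(46.3)(0.319) = −14.77 N·m; τ₃ = +(36.1)(0.495) = +17.87 N·m.
Net torque τ = 7.971 N·m.
α = τ/I = 7.971/1.813 = 4.396 rad/s².

α ≈ 4.40 rad/s², anticlockwise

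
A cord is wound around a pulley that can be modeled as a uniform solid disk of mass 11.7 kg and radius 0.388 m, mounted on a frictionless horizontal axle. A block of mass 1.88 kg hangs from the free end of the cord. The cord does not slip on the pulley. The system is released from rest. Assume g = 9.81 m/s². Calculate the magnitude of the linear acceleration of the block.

a ≈ 2.39 m/s²

I = ½MR² = (1/2)(11.7)(0.388)² = 0.8807 kg·m².
Block: mg − T = ma. Pulley: TR = Iα. No-slip: a = αR, so T = (I/R²)a = 5.850·a.
Then mg = (m + 5.850)a, so a = (1.88)(9.81)/(1.88 + 5.850) = 2.386 m/s².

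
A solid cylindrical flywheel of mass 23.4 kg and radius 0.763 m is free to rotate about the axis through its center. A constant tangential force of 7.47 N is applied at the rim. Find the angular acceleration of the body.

I = ½MR² = (1/2)(23.4)(0.763)² = 6.811 kg·m².
τ = F R = (7.47)(0.763) = 5.700 N·m.
Newton's second law for rotation, τ = Iα, gives α = τ/I = 5.700/6.811 = 0.8368 rad/s².

α ≈ 0.837 rad/s²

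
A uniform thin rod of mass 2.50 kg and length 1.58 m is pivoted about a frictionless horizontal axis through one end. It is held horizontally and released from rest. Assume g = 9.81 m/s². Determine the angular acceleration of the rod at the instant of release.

α ≈ 9.31 rad/s²

About the pivot, I = (1/3)ML² = (1/3)(2.50)(1.58)² = 2.080 kg·m².
The weight acts at the center, a distance L/2 = 0.7900 m from the pivot; τ = Mg(L/2) = 19.37 N·m.
α = τ/I = 19.37/2.080 = 9.313 rad/s².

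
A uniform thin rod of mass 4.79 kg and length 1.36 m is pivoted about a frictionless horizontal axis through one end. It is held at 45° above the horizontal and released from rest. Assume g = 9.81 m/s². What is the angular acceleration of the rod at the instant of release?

α ≈ 7.65 rad/s²

About the pivot, I = (1/3)ML² = (1/3)(4.79)(1.36)² = 2.953 kg·m².
The weight acts at the center, a distance L/2 = 0.6800 m from the pivot; τ = Mg(L/2) cos 45° = 22.59 N·m.
α = τ/I = 22.59/2.953 = 7.651 rad/s².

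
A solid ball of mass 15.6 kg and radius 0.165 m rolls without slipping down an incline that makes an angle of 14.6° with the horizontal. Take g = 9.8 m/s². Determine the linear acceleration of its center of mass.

a ≈ 1.76 m/s²

Translation along the incline: Mg sinθ − f = Ma.
Rotation about the center: fR = Iα with I = (2/5)MR². No-slip gives a = αR, so f = (I/R²)a = (2/5)M a.
Substituting: Mg sinθ = (1 + 0.4000)Ma, so a = g sinθ/(1 + 0.4000) = (9.8) sin 14.6° / 1.400 = 1.764 m/s².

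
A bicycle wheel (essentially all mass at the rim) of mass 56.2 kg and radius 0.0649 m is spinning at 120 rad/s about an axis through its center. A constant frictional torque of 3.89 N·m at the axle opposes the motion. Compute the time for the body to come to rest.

I = MR² = (56.2)(0.0649)² = 0.2367 kg·m².
The net torque has magnitude 3.89 N·m, opposing ω.
|α| = τ/I = 3.890/0.2367 = 16.43 rad/s² (deceleration).
0 = ω₀ − |α|t ⇒ t = ω₀/|α| = 120/16.43 = 7.302 s.

t ≈ 7.30 s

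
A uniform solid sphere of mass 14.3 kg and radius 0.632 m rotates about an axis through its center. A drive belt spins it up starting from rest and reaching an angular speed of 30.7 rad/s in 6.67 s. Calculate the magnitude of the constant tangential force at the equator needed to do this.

F ≈ 16.6 N

I = (2/5)MR² = (2/5)(14.3)(0.632)² = 2.285 kg·m².
α = Δω/Δt = (30.7 − 0)/6.67 = 4.603 rad/s².
The required torque is τ = Iα = (2.285)(4.603) = 10.52 N·m.
A tangential force at the equator gives τ = FR, so F = τ/R = 10.52/0.632 = 16.64 N.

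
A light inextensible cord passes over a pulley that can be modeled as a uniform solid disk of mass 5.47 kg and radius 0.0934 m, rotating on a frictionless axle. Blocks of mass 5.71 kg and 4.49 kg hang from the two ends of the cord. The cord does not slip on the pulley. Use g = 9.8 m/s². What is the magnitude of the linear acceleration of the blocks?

a ≈ 0.924 m/s²

I = ½MR² = (1/2)(5.47)(0.0934)² = 0.02386 kg·m².
Heavier block: m₁g − T₁ = m₁a. Lighter block: T₂ − m₂g = m₂a.
Pulley: (T₁ − T₂)R = Iα = I(a/R), so T₁ − T₂ = (I/R²)a = (1/2)M_p a = 2.735·a.
Adding the three: (m₁ − m₂)g = (m₁ + m₂ + 2.735)a, so a = (5.71 − 4.49)(9.8)/(5.71 + 4.49 + 2.735) = 0.9243 m/s².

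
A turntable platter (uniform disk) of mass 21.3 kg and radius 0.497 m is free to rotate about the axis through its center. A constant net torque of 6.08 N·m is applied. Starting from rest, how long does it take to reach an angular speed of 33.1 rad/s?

t ≈ 14.3 s

I = ½MR² = (1/2)(21.3)(0.497)² = 2.631 kg·m².
α = τ/I = 6.08/2.631 = 2.311 rad/s².
ω = αt ⇒ t = ω/α = 33.1/2.311 = 14.32 s.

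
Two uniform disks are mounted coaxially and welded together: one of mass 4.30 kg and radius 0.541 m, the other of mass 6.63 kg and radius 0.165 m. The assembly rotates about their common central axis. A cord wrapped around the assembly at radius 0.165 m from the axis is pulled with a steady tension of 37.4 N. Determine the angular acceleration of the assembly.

α ≈ 8.58 rad/s²

I = ½M₁R₁² + ½M₂R₂² = ½(4.30)(0.541)² + ½(6.63)(0.165)² = 0.7195 kg·m².
τ = F r = (37.4)(0.165) = 6.171 N·m.
α = τ/I = 6.171/0.7195 = 8.577 rad/s².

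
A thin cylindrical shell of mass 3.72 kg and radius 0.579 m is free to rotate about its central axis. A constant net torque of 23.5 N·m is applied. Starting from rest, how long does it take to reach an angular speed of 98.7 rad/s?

I = MR² = (3.72)(0.579)² = 1.247 kg·m².
α = τ/I = 23.5/1.247 = 18.84 rad/s².
ω = αt ⇒ t = ω/α = 98.7/18.84 = 5.238 s.

t ≈ 5.24 s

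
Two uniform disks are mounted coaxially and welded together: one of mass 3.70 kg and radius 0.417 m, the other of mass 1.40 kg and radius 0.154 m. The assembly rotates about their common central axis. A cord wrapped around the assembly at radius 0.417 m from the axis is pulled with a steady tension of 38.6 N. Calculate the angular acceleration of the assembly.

I = ½M₁R₁² + ½M₂R₂² = ½(3.70)(0.417)² + ½(1.40)(0.154)² = 0.3383 kg·m².
τ = F r = (38.6)(0.417) = 16.10 N·m.
α = τ/I = 16.10/0.3383 = 47.58 rad/s².

α ≈ 47.6 rad/s²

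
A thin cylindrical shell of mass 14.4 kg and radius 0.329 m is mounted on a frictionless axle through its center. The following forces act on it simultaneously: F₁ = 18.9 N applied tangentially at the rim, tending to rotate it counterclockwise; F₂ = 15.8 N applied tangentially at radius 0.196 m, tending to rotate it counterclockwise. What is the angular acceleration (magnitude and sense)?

I = MR² = (14.4)(0.329)² = 1.559 kg·m².
Taking counterclockwise as positive: τ₁ = +(18.9)(0.329) = +6.218 N·m; τ₂ = +(15.8)(0.196) = +3.097 N·m.
Net torque τ = 9.315 N·m.
α = τ/I = 9.315/1.559 = 5.976 rad/s².

α ≈ 5.98 rad/s², counterclockwise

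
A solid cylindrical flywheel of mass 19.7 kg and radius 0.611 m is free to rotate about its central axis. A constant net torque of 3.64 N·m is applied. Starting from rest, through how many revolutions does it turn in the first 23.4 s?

I = ½MR² = (1/2)(19.7)(0.611)² = 3.677 kg·m².
α = τ/I = 3.64/3.677 = 0.9899 rad/s².
θ = ½αt² = ½(0.9899)(23.4)² = 271.0 rad.
Revolutions = θ/(2π) = 43.13.

≈ 43.1 revolutions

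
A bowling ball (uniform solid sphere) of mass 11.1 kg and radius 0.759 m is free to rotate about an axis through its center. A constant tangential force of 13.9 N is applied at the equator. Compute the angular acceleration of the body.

I = (2/5)MR² = (2/5)(11.1)(0.759)² = 2.558 kg·m².
τ = F R = (13.9)(0.759) = 10.55 N·m.
From τ = Iα: α = 10.55/2.558 = 4.125 rad/s².

α ≈ 4.12 rad/s²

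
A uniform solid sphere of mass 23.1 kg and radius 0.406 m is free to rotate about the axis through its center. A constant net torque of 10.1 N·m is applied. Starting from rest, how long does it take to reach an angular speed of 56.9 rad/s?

I = (2/5)MR² = (2/5)(23.1)(0.406)² = 1.523 kg·m².
α = τ/I = 10.1/1.523 = 6.631 rad/s².
ω = αt ⇒ t = ω/α = 56.9/6.631 = 8.581 s.

t ≈ 8.58 s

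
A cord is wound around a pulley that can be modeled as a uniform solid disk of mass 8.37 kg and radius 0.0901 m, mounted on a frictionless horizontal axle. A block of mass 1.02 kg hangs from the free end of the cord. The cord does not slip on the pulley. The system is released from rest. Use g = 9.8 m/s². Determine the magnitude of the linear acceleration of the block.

I = ½MR² = (1/2)(8.37)(0.0901)² = 0.03397 kg·m².
Block: mg − T = ma. Pulley: TR = Iα. No-slip: a = αR, so T = (I/R²)a = 4.185·a.
Then mg = (m + 4.185)a, so a = (1.02)(9.8)/(1.02 + 4.185) = 1.920 m/s².

a ≈ 1.92 m/s²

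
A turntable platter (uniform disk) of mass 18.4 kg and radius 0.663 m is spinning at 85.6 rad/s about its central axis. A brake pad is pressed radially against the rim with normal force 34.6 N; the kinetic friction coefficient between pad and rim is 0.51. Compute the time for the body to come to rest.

I = ½MR² = (1/2)(18.4)(0.663)² = 4.044 kg·m².
Friction force f = μN = (0.51)(34.6) = 17.65 N at the rim; torque magnitude τ = fR = 11.70 N·m, opposing ω.
|α| = τ/I = 11.70/4.044 = 2.893 rad/s² (deceleration).
0 = ω₀ − |α|t ⇒ t = ω₀/|α| = 85.6/2.893 = 29.59 s.

t ≈ 29.6 s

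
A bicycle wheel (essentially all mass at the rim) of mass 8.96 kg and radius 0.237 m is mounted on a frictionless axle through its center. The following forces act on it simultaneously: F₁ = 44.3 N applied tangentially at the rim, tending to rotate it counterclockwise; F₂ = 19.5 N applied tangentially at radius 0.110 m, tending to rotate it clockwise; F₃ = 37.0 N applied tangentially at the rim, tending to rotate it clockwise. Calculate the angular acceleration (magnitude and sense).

α ≈ 0.824 rad/s², clockwise

I = MR² = (8.96)(0.237)² = 0.5033 kg·m².
Taking counterclockwise as positive: τ₁ = +(44.3)(0.237) = +10.50 N·m; τ₂ = −(19.5)(0.110) = −2.145 N·m; τ₃ = −(37.0)(0.237) = −8.769 N·m.
Net torque τ = -0.4149 N·m.
α = τ/I = -0.4149/0.5033 = -0.8244 rad/s².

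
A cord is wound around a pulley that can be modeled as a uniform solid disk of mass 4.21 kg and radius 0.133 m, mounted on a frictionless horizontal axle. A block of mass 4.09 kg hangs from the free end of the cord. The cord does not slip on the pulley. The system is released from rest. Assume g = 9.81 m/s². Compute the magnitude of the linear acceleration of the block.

I = ½MR² = (1/2)(4.21)(0.133)² = 0.03724 kg·m².
Block: mg − T = ma. Pulley: TR = Iα. No-slip: a = αR, so T = (I/R²)a = 2.105·a.
Then mg = (m + 2.105)a, so a = (4.09)(9.81)/(4.09 + 2.105) = 6.477 m/s².

a ≈ 6.48 m/s²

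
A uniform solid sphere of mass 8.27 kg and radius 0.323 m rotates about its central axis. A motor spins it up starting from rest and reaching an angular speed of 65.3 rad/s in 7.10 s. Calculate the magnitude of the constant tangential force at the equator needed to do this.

I = (2/5)MR² = (2/5)(8.27)(0.323)² = 0.3451 kg·m².
α = Δω/Δt = (65.3 − 0)/7.10 = 9.197 rad/s².
The required torque is τ = Iα = (0.3451)(9.197) = 3.174 N·m.
A tangential force at the equator gives τ = FR, so F = τ/R = 3.174/0.323 = 9.827 N.

F ≈ 9.83 N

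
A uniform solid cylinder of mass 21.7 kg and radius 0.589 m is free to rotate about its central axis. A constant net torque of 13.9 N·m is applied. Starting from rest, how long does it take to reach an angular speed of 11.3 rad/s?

t ≈ 3.06 s

I = ½MR² = (1/2)(21.7)(0.589)² = 3.764 kg·m².
α = τ/I = 13.9/3.764 = 3.693 rad/s².
ω = αt ⇒ t = ω/α = 11.3/3.693 = 3.060 s.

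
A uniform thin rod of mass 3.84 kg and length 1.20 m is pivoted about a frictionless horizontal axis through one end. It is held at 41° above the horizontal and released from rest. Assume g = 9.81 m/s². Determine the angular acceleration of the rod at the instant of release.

About the pivot, I = (1/3)ML² = (1/3)(3.84)(1.20)² = 1.843 kg·m².
The weight acts at the center, a distance L/2 = 0.6000 m from the pivot; τ = Mg(L/2) cos 41° = 17.06 N·m.
α = τ/I = 17.06/1.843 = 9.255 rad/s².

α ≈ 9.25 rad/s²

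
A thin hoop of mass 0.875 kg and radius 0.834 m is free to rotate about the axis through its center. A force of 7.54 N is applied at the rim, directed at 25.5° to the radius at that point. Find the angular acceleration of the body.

I = MR² = (0.875)(0.834)² = 0.6086 kg·m².
Only the tangential component produces torque: τ = F R sinθ = (7.54)(0.834) sin 25.5° = 2.707 N·m.
From τ = Iα: α = 2.707/0.6086 = 4.448 rad/s².

α ≈ 4.45 rad/s²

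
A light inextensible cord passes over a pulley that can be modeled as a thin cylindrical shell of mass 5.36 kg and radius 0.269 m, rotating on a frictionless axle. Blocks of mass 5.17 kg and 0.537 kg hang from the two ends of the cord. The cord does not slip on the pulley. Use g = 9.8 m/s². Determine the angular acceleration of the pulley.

I = MR² = (5.36)(0.269)² = 0.3879 kg·m².
Heavier block: m₁g − T₁ = m₁a. Lighter block: T₂ − m₂g = m₂a.
Pulley: (T₁ − T₂)R = Iα = I(a/R), so T₁ − T₂ = (I/R²)a = 1·M_p a = 5.360·a.
Adding the three: (m₁ − m₂)g = (m₁ + m₂ + 5.360)a, so a = (5.17 − 0.537)(9.8)/(5.17 + 0.537 + 5.360) = 4.103 m/s².
α = a/R = 4.103/0.269 = 15.25 rad/s².

α ≈ 15.3 rad/s²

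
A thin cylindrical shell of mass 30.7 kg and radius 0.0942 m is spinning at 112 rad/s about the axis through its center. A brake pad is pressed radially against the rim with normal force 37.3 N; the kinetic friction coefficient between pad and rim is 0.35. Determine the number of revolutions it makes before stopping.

I = MR² = (30.7)(0.0942)² = 0.2724 kg·m².
Friction force f = μN = (0.35)(37.3) = 13.05 N at the rim; torque magnitude τ = fR = 1.230 N·m, opposing ω.
|α| = τ/I = 1.230/0.2724 = 4.514 rad/s² (deceleration).
ω² = ω₀² − 2|α|θ with ω = 0 ⇒ θ = ω₀²/(2|α|) = 1389 rad = 221.1 rev.

≈ 221 revolutions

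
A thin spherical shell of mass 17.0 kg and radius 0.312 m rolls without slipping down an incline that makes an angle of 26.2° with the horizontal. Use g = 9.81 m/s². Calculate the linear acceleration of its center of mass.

a ≈ 2.60 m/s²

Translation along the incline: Mg sinθ − f = Ma.
Rotation about the center: fR = Iα with I = (2/3)MR². No-slip gives a = αR, so f = (I/R²)a = (2/3)M a.
Substituting: Mg sinθ = (1 + 0.6667)Ma, so a = g sinθ/(1 + 0.6667) = (9.81) sin 26.2° / 1.667 = 2.599 m/s².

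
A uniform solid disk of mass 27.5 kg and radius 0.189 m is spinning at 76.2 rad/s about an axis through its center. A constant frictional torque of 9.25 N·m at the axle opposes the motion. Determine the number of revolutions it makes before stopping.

≈ 24.5 revolutions

I = ½MR² = (1/2)(27.5)(0.189)² = 0.4912 kg·m².
The net torque has magnitude 9.25 N·m, opposing ω.
|α| = τ/I = 9.250/0.4912 = 18.83 rad/s² (deceleration).
ω² = ω₀² − 2|α|θ with ω = 0 ⇒ θ = ω₀²/(2|α|) = 154.2 rad = 24.53 rev.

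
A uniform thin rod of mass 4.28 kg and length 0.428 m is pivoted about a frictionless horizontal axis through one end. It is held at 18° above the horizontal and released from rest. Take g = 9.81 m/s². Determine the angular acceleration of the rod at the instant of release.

α ≈ 32.7 rad/s²

About the pivot, I = (1/3)ML² = (1/3)(4.28)(0.428)² = 0.2613 kg·m².
The weight acts at the center, a distance L/2 = 0.2140 m from the pivot; τ = Mg(L/2) cos 18° = 8.545 N·m.
α = τ/I = 8.545/0.2613 = 32.70 rad/s².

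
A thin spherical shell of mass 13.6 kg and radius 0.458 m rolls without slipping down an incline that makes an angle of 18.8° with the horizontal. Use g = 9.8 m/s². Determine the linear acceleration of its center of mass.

a ≈ 1.89 m/s²

Translation along the incline: Mg sinθ − f = Ma.
Rotation about the center: fR = Iα with I = (2/3)MR². No-slip gives a = αR, so f = (I/R²)a = (2/3)M a.
Substituting: Mg sinθ = (1 + 0.6667)Ma, so a = g sinθ/(1 + 0.6667) = (9.8) sin 18.8° / 1.667 = 1.895 m/s².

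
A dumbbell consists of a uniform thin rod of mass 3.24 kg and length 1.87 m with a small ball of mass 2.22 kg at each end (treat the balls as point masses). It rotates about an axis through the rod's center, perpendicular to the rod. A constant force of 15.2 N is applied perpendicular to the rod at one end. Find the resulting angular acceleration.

I_rod = (1/12)ML² = (1/12)(3.24)(1.87)² = 0.9442 kg·m².
I_balls = 2·m·(L/2)² = 2(2.22)(0.9350)² = 3.882 kg·m².
Total I = 4.826 kg·m².
τ = F·(L/2) = (15.2)(0.935) = 14.21 N·m.
α = τ/I = 14.21/4.826 = 2.945 rad/s².

α ≈ 2.95 rad/s²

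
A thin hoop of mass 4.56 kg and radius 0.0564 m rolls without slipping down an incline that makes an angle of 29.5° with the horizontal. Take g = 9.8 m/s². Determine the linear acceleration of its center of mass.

Translation along the incline: Mg sinθ − f = Ma.
Rotation about the center: fR = Iα with I = MR². No-slip gives a = αR, so f = (I/R²)a = M a.
Substituting: Mg sinθ = (1 + 1.000)Ma, so a = g sinθ/(1 + 1.000) = (9.8) sin 29.5° / 2.000 = 2.413 m/s².

a ≈ 2.41 m/s²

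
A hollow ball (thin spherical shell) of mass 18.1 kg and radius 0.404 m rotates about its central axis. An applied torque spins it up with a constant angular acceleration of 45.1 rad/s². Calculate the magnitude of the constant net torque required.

I = (2/3)MR² = (2/3)(18.1)(0.404)² = 1.969 kg·m².
τ = Iα = (1.969)(45.10) = 88.82 N·m.

τ ≈ 88.8 N·m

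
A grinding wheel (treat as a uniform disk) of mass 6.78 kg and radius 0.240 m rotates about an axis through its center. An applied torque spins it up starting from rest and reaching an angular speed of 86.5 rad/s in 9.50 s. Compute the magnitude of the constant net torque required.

τ ≈ 1.78 N·m

I = ½MR² = (1/2)(6.78)(0.240)² = 0.1953 kg·m².
α = Δω/Δt = (86.5 − 0)/9.50 = 9.105 rad/s².
τ = Iα = (0.1953)(9.105) = 1.778 N·m.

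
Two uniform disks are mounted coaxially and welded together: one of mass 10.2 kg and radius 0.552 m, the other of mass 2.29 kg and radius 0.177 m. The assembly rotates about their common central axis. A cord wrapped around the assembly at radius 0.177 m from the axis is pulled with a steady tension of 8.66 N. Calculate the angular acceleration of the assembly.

α ≈ 0.964 rad/s²

I = ½M₁R₁² + ½M₂R₂² = ½(10.2)(0.552)² + ½(2.29)(0.177)² = 1.590 kg·m².
τ = F r = (8.66)(0.177) = 1.533 N·m.
α = τ/I = 1.533/1.590 = 0.9641 rad/s².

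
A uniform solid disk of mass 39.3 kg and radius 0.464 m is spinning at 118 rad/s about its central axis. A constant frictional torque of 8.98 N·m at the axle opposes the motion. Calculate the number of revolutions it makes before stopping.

I = ½MR² = (1/2)(39.3)(0.464)² = 4.231 kg·m².
The net torque has magnitude 8.98 N·m, opposing ω.
|α| = τ/I = 8.980/4.231 = 2.123 rad/s² (deceleration).
ω² = ω₀² − 2|α|θ with ω = 0 ⇒ θ = ω₀²/(2|α|) = 3280 rad = 522.0 rev.

≈ 522 revolutions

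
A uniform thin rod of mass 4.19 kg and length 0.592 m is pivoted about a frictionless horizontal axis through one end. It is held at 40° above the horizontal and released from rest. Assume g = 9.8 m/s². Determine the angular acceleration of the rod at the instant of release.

α ≈ 19.0 rad/s²

About the pivot, I = (1/3)ML² = (1/3)(4.19)(0.592)² = 0.4895 kg·m².
The weight acts at the center, a distance L/2 = 0.2960 m from the pivot; τ = Mg(L/2) cos 40° = 9.311 N·m.
α = τ/I = 9.311/0.4895 = 19.02 rad/s².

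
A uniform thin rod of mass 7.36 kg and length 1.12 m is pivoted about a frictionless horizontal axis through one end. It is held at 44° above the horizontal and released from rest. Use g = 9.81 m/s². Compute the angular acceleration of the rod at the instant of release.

α ≈ 9.45 rad/s²

About the pivot, I = (1/3)ML² = (1/3)(7.36)(1.12)² = 3.077 kg·m².
The weight acts at the center, a distance L/2 = 0.5600 m from the pivot; τ = Mg(L/2) cos 44° = 29.08 N·m.
α = τ/I = 29.08/3.077 = 9.451 rad/s².
(Equivalently α = (3g/(2L)) cos 44° = 9.451 rad/s².)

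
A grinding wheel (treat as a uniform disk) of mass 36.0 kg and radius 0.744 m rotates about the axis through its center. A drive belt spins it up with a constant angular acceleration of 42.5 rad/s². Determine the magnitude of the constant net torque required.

τ ≈ 423 N·m

I = ½MR² = (1/2)(36.0)(0.744)² = 9.964 kg·m².
τ = Iα = (9.964)(42.50) = 423.5 N·m.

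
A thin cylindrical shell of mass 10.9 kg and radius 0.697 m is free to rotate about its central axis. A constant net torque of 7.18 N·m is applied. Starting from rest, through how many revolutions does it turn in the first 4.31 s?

I = MR² = (10.9)(0.697)² = 5.295 kg·m².
α = τ/I = 7.18/5.295 = 1.356 rad/s².
θ = ½αt² = ½(1.356)(4.31)² = 12.59 rad.
Revolutions = θ/(2π) = 2.004.

≈ 2.00 revolutions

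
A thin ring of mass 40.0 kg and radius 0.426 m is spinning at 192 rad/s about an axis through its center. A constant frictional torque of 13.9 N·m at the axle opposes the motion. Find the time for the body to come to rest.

t ≈ 100 s

I = MR² = (40.0)(0.426)² = 7.259 kg·m².
The net torque has magnitude 13.9 N·m, opposing ω.
|α| = τ/I = 13.90/7.259 = 1.915 rad/s² (deceleration).
0 = ω₀ − |α|t ⇒ t = ω₀/|α| = 192/1.915 = 100.3 s.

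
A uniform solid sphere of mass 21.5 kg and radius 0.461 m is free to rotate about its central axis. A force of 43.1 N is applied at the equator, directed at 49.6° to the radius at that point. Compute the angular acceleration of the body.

α ≈ 8.28 rad/s²

I = (2/5)MR² = (2/5)(21.5)(0.461)² = 1.828 kg·m².
Only the tangential component produces torque: τ = F R sinθ = (43.1)(0.461) sin 49.6° = 15.13 N·m.
From τ = Iα: α = 15.13/1.828 = 8.279 rad/s².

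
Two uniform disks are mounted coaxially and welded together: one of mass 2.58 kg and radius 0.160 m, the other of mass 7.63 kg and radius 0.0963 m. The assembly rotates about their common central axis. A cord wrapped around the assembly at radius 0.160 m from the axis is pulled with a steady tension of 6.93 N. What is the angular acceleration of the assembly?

α ≈ 16.2 rad/s²

I = ½M₁R₁² + ½M₂R₂² = ½(2.58)(0.160)² + ½(7.63)(0.0963)² = 0.06840 kg·m².
τ = F r = (6.93)(0.160) = 1.109 N·m.
α = τ/I = 1.109/0.06840 = 16.21 rad/s².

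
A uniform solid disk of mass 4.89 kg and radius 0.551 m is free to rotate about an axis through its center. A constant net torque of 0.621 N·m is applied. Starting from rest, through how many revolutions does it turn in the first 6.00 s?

≈ 2.40 revolutions

I = ½MR² = (1/2)(4.89)(0.551)² = 0.7423 kg·m².
α = τ/I = 0.621/0.7423 = 0.8366 rad/s².
θ = ½αt² = ½(0.8366)(6.00)² = 15.06 rad.
Revolutions = θ/(2π) = 2.397.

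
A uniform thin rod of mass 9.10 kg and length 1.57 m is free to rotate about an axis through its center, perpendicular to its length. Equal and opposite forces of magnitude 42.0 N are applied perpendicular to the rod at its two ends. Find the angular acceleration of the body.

I = (1/12)ML² = (1/12)(9.10)(1.57)² = 1.869 kg·m².
The couple gives τ = F·(L/2) + F·(L/2) = F L = (42.0)(1.57) = 65.94 N·m.
From τ = Iα: α = 65.94/1.869 = 35.28 rad/s².

α ≈ 35.3 rad/s²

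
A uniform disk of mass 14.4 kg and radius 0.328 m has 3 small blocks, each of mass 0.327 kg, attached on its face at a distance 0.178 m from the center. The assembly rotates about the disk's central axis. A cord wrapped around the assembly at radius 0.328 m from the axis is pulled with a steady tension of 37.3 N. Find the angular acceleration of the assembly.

α ≈ 15.2 rad/s²

I_disk = ½MR² = ½(14.4)(0.328)² = 0.7746 kg·m².
I_blocks = 3·m·r² = 3(0.327)(0.178)² = 0.03108 kg·m².
Total I = 0.8057 kg·m².
τ = F r = (37.3)(0.328) = 12.23 N·m.
α = τ/I = 12.23/0.8057 = 15.19 rad/s².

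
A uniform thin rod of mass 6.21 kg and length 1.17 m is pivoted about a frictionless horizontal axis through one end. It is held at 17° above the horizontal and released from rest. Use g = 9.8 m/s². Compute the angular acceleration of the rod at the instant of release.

About the pivot, I = (1/3)ML² = (1/3)(6.21)(1.17)² = 2.834 kg·m².
The weight acts at the center, a distance L/2 = 0.5850 m from the pivot; τ = Mg(L/2) cos 17° = 34.05 N·m.
α = τ/I = 34.05/2.834 = 12.02 rad/s².

α ≈ 12.0 rad/s²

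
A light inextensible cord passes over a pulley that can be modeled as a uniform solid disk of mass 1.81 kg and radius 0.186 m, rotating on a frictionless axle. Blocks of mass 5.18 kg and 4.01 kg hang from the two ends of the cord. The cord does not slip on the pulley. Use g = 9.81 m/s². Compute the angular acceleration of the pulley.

α ≈ 6.11 rad/s²

I = ½MR² = (1/2)(1.81)(0.186)² = 0.03131 kg·m².
Heavier block: m₁g − T₁ = m₁a. Lighter block: T₂ − m₂g = m₂a.
Pulley: (T₁ − T₂)R = Iα = I(a/R), so T₁ − T₂ = (I/R²)a = (1/2)M_p a = 0.9050·a.
Adding the three: (m₁ − m₂)g = (m₁ + m₂ + 0.9050)a, so a = (5.18 − 4.01)(9.81)/(5.18 + 4.01 + 0.9050) = 1.137 m/s².
α = a/R = 1.137/0.186 = 6.113 rad/s².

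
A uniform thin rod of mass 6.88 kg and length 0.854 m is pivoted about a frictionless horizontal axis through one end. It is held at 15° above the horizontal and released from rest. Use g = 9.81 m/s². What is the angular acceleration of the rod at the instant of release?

About the pivot, I = (1/3)ML² = (1/3)(6.88)(0.854)² = 1.673 kg·m².
The weight acts at the center, a distance L/2 = 0.4270 m from the pivot; τ = Mg(L/2) cos 15° = 27.84 N·m.
α = τ/I = 27.84/1.673 = 16.64 rad/s².

α ≈ 16.6 rad/s²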